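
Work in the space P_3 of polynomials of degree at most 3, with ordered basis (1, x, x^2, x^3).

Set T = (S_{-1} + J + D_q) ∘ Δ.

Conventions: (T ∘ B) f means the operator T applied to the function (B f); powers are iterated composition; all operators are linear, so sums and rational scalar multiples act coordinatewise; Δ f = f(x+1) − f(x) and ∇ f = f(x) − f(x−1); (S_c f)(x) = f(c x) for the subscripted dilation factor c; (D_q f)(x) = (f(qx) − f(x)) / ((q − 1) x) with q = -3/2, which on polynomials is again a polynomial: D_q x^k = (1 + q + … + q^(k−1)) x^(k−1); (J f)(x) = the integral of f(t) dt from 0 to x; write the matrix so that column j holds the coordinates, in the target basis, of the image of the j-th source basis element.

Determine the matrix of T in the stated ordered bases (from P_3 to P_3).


the matrix is [[0, 1, 3, 4]; [0, 1, -1, -7/2]; [0, 0, 1, 9/2]; [0, 0, 0, 1]] (rows listed top to bottom)

image of 1: 0
image of x: x + 1
image of x^2: x^2 - x + 3
image of x^3: x^3 + (9/2)x^2 - (7/2)x + 4
each image's coordinates form column j of the matrix


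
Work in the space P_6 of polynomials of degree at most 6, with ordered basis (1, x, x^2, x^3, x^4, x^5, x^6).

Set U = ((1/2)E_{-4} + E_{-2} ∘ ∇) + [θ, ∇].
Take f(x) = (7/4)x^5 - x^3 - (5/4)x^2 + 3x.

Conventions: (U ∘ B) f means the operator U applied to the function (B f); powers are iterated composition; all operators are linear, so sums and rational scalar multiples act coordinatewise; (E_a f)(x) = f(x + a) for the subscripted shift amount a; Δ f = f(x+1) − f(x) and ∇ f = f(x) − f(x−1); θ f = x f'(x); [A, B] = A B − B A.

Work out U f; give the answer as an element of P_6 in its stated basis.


g(x) = (7/8)x^5 - (35/2)x^4 + 87x^3 - (2197/8)x^2 + (2311/4)x - 2127/4

E_{-4} f = (7/4)x^5 - 35x^4 + 279x^3 - (4437/4)x^2 + 2205x - 1760
((1/2)E_{-4}) f = (7/8)x^5 - (35/2)x^4 + (279/2)x^3 - (4437/8)x^2 + (2205/2)x - 880
∇ f = (35/4)x^4 - (35/2)x^3 + (29/2)x^2 - (33/4)x + 5
E_{-2} ∇ f = (35/4)x^4 - (175/2)x^3 + (659/2)x^2 - (2225/4)x + 719/2
((1/2)E_{-4} + E_{-2} ∘ ∇) f = (7/8)x^5 - (35/4)x^4 + 52x^3 - (1801/8)x^2 + (2185/4)x - 1041/2
∇ f = (35/4)x^4 - (35/2)x^3 + (29/2)x^2 - (33/4)x + 5
θ ∇ f = 35x^4 - (105/2)x^3 + 29x^2 - (33/4)x
θ f = (35/4)x^5 - 3x^3 - (5/2)x^2 + 3x
∇ θ f = (175/4)x^4 - (175/2)x^3 + (157/2)x^2 - (159/4)x + 45/4
[θ, ∇] f = -(35/4)x^4 + 35x^3 - (99/2)x^2 + (63/2)x - 45/4
(((1/2)E_{-4} + E_{-2} ∘ ∇) + [θ, ∇]) f = (7/8)x^5 - (35/2)x^4 + 87x^3 - (2197/8)x^2 + (2311/4)x - 2127/4


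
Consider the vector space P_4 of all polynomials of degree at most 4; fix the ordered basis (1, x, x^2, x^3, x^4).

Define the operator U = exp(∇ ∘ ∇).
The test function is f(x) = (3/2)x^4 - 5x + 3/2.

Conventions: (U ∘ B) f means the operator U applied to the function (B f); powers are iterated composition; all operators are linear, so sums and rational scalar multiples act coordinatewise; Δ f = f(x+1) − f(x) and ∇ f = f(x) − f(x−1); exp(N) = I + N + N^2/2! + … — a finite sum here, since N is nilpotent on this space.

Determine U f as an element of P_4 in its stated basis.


the image equals g(x) = (3/2)x^4 + 18x^2 - 41x + 81/2

order-1 term: 18x^2 - 36x + 21
order-2 term: 18
the series for exp(∇ ∘ ∇) f terminates at order 2
exp(∇ ∘ ∇) f = (3/2)x^4 + 18x^2 - 41x + 81/2


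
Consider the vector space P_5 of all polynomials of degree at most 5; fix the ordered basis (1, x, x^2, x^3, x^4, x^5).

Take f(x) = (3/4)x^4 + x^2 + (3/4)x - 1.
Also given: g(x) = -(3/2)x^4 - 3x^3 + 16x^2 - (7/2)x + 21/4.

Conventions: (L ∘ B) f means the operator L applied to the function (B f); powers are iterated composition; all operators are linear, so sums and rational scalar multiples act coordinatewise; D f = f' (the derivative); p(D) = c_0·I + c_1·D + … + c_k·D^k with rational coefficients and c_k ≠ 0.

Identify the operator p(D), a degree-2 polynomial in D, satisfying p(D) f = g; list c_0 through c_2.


p(D) = -2·I − D + 2·D^2, i.e. c_0 = -2, c_1 = -1, c_2 = 2

D^0 f = (3/4)x^4 + x^2 + (3/4)x - 1
D^1 f = 3x^3 + 2x + 3/4
D^2 f = 9x^2 + 2
matching coefficients of g against c_0 f + c_1 Df + … from the top degree down determines the c_i
solution: c_0 = -2, c_1 = -1, c_2 = 2


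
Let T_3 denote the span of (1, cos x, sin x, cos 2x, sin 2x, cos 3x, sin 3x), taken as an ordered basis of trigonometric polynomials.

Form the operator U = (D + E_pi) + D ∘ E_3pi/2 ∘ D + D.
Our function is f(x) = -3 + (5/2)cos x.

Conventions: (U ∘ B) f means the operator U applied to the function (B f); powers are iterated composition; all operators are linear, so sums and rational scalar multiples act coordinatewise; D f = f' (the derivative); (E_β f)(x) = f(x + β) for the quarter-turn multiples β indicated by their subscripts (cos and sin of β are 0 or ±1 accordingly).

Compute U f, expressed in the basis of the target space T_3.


D f = -(5/2)sin x
E_pi f = -3 - (5/2)cos x
(D + E_pi) f = -3 - (5/2)cos x - (5/2)sin x
D f = -(5/2)sin x
E_3pi/2 D f = (5/2)cos x
D E_3pi/2 D f = -(5/2)sin x
D f = -(5/2)sin x
((D + E_pi) + D ∘ E_3pi/2 ∘ D + D) f = -3 - (5/2)cos x - (15/2)sin x

g(x) = -3 - (5/2)cos x - (15/2)sin x


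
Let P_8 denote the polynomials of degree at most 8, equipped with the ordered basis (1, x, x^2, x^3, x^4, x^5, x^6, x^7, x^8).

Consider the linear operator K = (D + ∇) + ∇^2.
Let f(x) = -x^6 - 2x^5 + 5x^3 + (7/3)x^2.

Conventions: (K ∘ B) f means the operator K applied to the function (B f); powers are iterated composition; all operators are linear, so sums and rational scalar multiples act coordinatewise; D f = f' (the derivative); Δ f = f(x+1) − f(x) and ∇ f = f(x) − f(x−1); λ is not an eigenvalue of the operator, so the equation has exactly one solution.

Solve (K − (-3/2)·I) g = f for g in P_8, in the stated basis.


write g with unknown coordinates in the stated basis and equate coefficients in (K − (-3/2)·I) g = f
solving from the highest basis element down gives g = -(2/3)x^6 + 4x^5 - 20x^4 + (350/9)x^3 + 146x^2 - (8860/9)x + 4868/3
check: K g = -8x^5 + 30x^4 - (160/3)x^3 - (650/3)x^2 + (4430/3)x - 2434
so K g − (-3/2)·g = -x^6 - 2x^5 + 5x^3 + (7/3)x^2 = f ✓

g(x) = -(2/3)x^6 + 4x^5 - 20x^4 + (350/9)x^3 + 146x^2 - (8860/9)x + 4868/3


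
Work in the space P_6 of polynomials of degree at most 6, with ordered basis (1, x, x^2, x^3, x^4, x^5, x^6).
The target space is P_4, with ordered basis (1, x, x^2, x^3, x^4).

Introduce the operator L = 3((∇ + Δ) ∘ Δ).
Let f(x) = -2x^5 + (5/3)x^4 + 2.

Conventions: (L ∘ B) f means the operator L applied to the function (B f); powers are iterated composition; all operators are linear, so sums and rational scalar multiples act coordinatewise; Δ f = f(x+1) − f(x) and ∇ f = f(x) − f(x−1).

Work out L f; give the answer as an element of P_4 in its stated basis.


Δ f = -10x^4 - (40/3)x^3 - 10x^2 - (10/3)x - 1/3
∇ Δ f = -40x^3 + 20x^2 - 20x + 10/3
Δ Δ f = -40x^3 - 100x^2 - 100x - 110/3
(∇ + Δ) Δ f = -80x^3 - 80x^2 - 120x - 100/3
(3((∇ + Δ) ∘ Δ)) f = -240x^3 - 240x^2 - 360x - 100

the result is g(x) = -240x^3 - 240x^2 - 360x - 100


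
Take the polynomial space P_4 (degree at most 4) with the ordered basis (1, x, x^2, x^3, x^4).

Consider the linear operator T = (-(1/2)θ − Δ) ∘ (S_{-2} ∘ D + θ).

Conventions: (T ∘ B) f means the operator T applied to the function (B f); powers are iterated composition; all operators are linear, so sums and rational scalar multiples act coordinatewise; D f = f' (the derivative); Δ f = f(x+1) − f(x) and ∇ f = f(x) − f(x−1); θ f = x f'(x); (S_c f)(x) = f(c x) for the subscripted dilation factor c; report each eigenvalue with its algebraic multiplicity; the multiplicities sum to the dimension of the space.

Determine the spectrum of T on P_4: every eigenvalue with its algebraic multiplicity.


λ = -8 (multiplicity 1), λ = -9/2 (multiplicity 1), λ = -2 (multiplicity 1), λ = -1/2 (multiplicity 1), λ = 0 (multiplicity 1)

image of 1: 0
image of x: -(1/2)x - 1
image of x^2: -2x^2 - 2x + 2
image of x^3: -(9/2)x^3 - 21x^2 - 33x - 15
image of x^4: -8x^4 + 32x^3 + 72x^2 + 80x + 28
the matrix is upper triangular; its diagonal is (0, -1/2, -2, -9/2, -8)
for a triangular matrix the eigenvalues are the diagonal entries, with algebraic multiplicity their repetition count


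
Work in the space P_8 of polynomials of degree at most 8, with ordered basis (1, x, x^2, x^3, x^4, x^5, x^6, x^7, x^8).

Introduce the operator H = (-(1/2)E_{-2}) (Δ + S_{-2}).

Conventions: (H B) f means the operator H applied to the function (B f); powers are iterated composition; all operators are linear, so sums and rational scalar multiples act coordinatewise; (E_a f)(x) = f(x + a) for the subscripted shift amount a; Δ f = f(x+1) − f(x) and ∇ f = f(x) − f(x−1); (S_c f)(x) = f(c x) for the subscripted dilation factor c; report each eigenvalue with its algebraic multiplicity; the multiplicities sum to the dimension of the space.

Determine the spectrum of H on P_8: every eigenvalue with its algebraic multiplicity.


λ = -128 (multiplicity 1), λ = -32 (multiplicity 1), λ = -8 (multiplicity 1), λ = -2 (multiplicity 1), λ = -1/2 (multiplicity 1), λ = 1 (multiplicity 1), λ = 4 (multiplicity 1), λ = 16 (multiplicity 1), λ = 64 (multiplicity 1)

image of 1: -1/2
image of x: x - 5/2
image of x^2: -2x^2 + 7x - 13/2
image of x^3: 4x^3 - (51/2)x^2 + (105/2)x - 71/2
image of x^4: -8x^4 + 62x^3 - 183x^2 + 242x - 241/2
image of x^5: 16x^5 - (325/2)x^4 + 655x^3 - 1315x^2 + (2635/2)x - 1055/2
image of x^6: -32x^6 + 381x^5 - (3795/2)x^4 + 5050x^3 - (15135/2)x^2 + 6051x - 4033/2
image of x^7: 64x^7 - (1799/2)x^6 + (10815/2)x^5 - (36085/2)x^4 + (72205/2)x^3 - (86667/2)x^2 + (57785/2)x - 16511/2
image of x^8: -128x^8 + 2044x^7 - 14294x^6 + 57148x^5 - 142835x^4 + 228508x^3 - 228494x^2 + 130564x - 65281/2
the matrix is upper triangular; its diagonal is (-1/2, 1, -2, 4, -8, 16, -32, 64, -128)
for a triangular matrix the eigenvalues are the diagonal entries, with algebraic multiplicity their repetition count


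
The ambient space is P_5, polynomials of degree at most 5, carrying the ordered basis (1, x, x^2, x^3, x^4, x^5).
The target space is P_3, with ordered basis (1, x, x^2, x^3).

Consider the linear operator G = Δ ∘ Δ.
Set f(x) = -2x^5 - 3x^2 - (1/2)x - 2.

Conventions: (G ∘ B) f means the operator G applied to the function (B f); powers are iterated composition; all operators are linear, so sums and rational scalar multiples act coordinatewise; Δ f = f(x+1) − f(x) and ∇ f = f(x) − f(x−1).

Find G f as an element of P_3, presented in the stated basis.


Δ f = -10x^4 - 20x^3 - 20x^2 - 16x - 11/2
Δ Δ f = -40x^3 - 120x^2 - 140x - 66

the result is g(x) = -40x^3 - 120x^2 - 140x - 66


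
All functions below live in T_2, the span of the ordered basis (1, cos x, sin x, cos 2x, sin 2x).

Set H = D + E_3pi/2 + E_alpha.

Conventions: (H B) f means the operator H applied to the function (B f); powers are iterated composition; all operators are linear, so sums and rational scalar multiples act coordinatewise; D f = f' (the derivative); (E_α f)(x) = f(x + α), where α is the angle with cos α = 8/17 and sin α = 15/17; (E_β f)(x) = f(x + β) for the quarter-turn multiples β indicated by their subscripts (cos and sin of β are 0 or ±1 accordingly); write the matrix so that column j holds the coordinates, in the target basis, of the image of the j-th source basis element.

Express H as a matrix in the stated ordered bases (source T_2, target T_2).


the matrix is [[2, 0, 0, 0, 0]; [0, 8/17, 15/17, 0, 0]; [0, -15/17, 8/17, 0, 0]; [0, 0, 0, -450/289, 818/289]; [0, 0, 0, -818/289, -450/289]] (rows listed top to bottom)

image of 1: 2
image of cos x: (8/17)cos x - (15/17)sin x
image of sin x: (15/17)cos x + (8/17)sin x
image of cos 2x: -(450/289)cos 2x - (818/289)sin 2x
image of sin 2x: (818/289)cos 2x - (450/289)sin 2x
each image's coordinates form column j of the matrix


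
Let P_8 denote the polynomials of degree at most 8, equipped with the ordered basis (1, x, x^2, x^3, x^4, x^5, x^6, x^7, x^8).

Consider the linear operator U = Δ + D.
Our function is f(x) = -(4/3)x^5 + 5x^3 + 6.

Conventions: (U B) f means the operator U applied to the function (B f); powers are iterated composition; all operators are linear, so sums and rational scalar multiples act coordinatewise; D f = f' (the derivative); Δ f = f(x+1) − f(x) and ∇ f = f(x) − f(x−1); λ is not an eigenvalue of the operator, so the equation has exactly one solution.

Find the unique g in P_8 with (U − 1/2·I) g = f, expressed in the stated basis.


the result is g(x) = (8/3)x^5 + (160/3)x^4 + (2690/3)x^3 + (34360/3)x^2 + 97460x + 414640

write g with unknown coordinates in the stated basis and equate coefficients in (U − 1/2·I) g = f
solving from the highest basis element down gives g = (8/3)x^5 + (160/3)x^4 + (2690/3)x^3 + (34360/3)x^2 + 97460x + 414640
check: U g = (80/3)x^4 + (1360/3)x^3 + (17180/3)x^2 + 48730x + 207326
so U g − 1/2·g = -(4/3)x^5 + 5x^3 + 6 = f ✓


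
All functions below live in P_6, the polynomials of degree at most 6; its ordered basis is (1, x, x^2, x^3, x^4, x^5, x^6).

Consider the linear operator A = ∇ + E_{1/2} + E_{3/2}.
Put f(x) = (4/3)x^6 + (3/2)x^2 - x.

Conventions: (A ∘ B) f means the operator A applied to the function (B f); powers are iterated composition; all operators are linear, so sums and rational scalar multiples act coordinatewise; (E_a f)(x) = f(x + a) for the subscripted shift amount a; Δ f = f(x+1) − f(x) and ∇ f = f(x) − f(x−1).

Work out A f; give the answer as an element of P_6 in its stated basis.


the image equals g(x) = (8/3)x^6 + 24x^5 + 30x^4 + 120x^3 + (171/2)x^2 + 76x + 105/8

∇ f = 8x^5 - 20x^4 + (80/3)x^3 - 20x^2 + 11x - 23/6
E_{1/2} f = (4/3)x^6 + 4x^5 + 5x^4 + (10/3)x^3 + (11/4)x^2 + (3/4)x - 5/48
E_{3/2} f = (4/3)x^6 + 12x^5 + 45x^4 + 90x^3 + (411/4)x^2 + (257/4)x + 273/16
(∇ + E_{1/2} + E_{3/2}) f = (8/3)x^6 + 24x^5 + 30x^4 + 120x^3 + (171/2)x^2 + 76x + 105/8


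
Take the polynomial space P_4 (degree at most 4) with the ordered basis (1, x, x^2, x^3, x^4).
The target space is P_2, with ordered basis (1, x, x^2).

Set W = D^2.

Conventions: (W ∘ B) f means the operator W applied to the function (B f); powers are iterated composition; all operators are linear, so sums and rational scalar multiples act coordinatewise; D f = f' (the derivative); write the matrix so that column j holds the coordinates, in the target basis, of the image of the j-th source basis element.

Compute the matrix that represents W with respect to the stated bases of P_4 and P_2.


the matrix is [[0, 0, 2, 0, 0]; [0, 0, 0, 6, 0]; [0, 0, 0, 0, 12]] (rows listed top to bottom)

image of 1: 0
image of x: 0
image of x^2: 2
image of x^3: 6x
image of x^4: 12x^2
each image's coordinates form column j of the matrix


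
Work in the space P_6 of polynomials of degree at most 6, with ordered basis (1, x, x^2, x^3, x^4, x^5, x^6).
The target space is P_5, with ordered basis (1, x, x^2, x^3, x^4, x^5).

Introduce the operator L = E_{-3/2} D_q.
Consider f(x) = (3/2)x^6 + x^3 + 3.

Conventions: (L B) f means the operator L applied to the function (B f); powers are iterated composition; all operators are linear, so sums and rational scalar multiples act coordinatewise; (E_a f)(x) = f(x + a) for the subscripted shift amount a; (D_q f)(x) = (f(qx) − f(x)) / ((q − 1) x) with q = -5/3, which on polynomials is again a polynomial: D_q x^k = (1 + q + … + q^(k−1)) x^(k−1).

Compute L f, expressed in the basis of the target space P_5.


the image equals g(x) = -(931/81)x^5 + (4655/54)x^4 - (4655/18)x^3 + (14041/36)x^2 - (14269/48)x + 2945/32

D_q f = -(931/81)x^5 + (19/9)x^2
E_{-3/2} D_q f = -(931/81)x^5 + (4655/54)x^4 - (4655/18)x^3 + (14041/36)x^2 - (14269/48)x + 2945/32


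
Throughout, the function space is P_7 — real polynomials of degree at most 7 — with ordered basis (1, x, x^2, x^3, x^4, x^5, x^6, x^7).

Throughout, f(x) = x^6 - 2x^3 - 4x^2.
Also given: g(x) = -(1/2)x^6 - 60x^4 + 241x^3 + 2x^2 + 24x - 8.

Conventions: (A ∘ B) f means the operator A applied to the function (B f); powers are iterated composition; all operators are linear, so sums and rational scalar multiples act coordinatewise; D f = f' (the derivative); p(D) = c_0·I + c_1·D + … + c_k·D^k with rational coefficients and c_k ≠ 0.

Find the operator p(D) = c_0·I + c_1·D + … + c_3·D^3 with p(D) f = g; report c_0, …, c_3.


D^0 f = x^6 - 2x^3 - 4x^2
D^1 f = 6x^5 - 6x^2 - 8x
D^2 f = 30x^4 - 12x - 8
D^3 f = 120x^3 - 12
matching coefficients of g against c_0 f + c_1 Df + … from the top degree down determines the c_i
solution: c_0 = -1/2, c_1 = 0, c_2 = -2, c_3 = 2

p(D) = -(1/2)·I − 2·D^2 + 2·D^3, i.e. c_0 = -1/2, c_1 = 0, c_2 = -2, c_3 = 2


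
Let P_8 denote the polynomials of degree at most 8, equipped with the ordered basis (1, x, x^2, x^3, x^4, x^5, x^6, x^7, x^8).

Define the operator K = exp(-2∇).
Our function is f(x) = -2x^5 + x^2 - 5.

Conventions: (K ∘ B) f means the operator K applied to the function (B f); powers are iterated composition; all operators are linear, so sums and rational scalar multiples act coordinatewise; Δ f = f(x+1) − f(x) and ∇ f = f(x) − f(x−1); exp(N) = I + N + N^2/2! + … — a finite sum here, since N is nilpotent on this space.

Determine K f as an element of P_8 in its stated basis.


order-1 term: 20x^4 - 40x^3 + 40x^2 - 24x + 6
order-2 term: -80x^3 + 240x^2 - 280x + 124
order-3 term: 160x^2 - 480x + 400
order-4 term: -160x + 320
order-5 term: 64
the series for exp(-2∇) f terminates at order 5
exp(-2∇) f = -2x^5 + 20x^4 - 120x^3 + 441x^2 - 944x + 909

the result is g(x) = -2x^5 + 20x^4 - 120x^3 + 441x^2 - 944x + 909


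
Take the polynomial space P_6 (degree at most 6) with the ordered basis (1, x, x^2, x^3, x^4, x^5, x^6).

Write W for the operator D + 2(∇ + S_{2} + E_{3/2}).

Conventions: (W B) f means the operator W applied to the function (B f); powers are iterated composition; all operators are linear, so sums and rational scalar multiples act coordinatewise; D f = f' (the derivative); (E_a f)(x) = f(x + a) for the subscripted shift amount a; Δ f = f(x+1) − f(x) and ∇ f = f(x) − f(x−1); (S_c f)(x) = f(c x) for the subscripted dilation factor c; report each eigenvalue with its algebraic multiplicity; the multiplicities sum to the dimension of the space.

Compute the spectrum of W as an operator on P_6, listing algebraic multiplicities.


λ = 4 (multiplicity 1), λ = 6 (multiplicity 1), λ = 10 (multiplicity 1), λ = 18 (multiplicity 1), λ = 34 (multiplicity 1), λ = 66 (multiplicity 1), λ = 130 (multiplicity 1)

image of 1: 4
image of x: 6x + 6
image of x^2: 10x^2 + 12x + 5/2
image of x^3: 18x^3 + 18x^2 + (15/2)x + 35/4
image of x^4: 34x^4 + 24x^3 + 15x^2 + 35x + 65/8
image of x^5: 66x^5 + 30x^4 + 25x^3 + (175/2)x^2 + (325/8)x + 275/16
image of x^6: 130x^6 + 36x^5 + (75/2)x^4 + 175x^3 + (975/8)x^2 + (825/8)x + 665/32
the matrix is upper triangular; its diagonal is (4, 6, 10, 18, 34, 66, 130)
for a triangular matrix the eigenvalues are the diagonal entries, with algebraic multiplicity their repetition count


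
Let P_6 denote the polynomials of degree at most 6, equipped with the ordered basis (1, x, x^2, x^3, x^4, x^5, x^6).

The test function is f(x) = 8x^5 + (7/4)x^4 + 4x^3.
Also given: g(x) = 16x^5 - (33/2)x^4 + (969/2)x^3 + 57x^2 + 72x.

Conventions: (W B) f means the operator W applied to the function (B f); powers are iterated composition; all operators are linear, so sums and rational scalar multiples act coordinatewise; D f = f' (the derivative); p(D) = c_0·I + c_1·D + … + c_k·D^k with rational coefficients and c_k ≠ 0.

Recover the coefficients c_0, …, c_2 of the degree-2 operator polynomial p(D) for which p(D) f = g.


D^0 f = 8x^5 + (7/4)x^4 + 4x^3
D^1 f = 40x^4 + 7x^3 + 12x^2
D^2 f = 160x^3 + 21x^2 + 24x
matching coefficients of g against c_0 f + c_1 Df + … from the top degree down determines the c_i
solution: c_0 = 2, c_1 = -1/2, c_2 = 3

p(D) = 2·I − (1/2)·D + 3·D^2, i.e. c_0 = 2, c_1 = -1/2, c_2 = 3


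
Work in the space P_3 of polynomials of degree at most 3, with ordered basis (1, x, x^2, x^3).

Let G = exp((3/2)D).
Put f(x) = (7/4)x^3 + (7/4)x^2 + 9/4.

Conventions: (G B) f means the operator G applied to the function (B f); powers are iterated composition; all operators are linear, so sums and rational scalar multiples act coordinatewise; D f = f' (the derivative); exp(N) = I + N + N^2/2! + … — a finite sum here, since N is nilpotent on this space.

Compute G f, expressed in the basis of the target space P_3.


the image equals g(x) = (7/4)x^3 + (77/8)x^2 + (273/16)x + 387/32

order-1 term: (63/8)x^2 + (21/4)x
order-2 term: (189/16)x + 63/16
order-3 term: 189/32
the series for exp((3/2)D) f terminates at order 3
exp((3/2)D) f = (7/4)x^3 + (77/8)x^2 + (273/16)x + 387/32


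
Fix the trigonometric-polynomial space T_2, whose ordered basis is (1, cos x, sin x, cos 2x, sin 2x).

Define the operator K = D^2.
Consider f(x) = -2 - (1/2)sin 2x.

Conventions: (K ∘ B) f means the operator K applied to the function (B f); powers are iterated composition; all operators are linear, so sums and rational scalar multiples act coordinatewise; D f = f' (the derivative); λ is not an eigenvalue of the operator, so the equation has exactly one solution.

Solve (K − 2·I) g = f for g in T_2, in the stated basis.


the image equals g(x) = 1 + (1/12)sin 2x

write g with unknown coordinates in the stated basis and equate coefficients in (K − 2·I) g = f
solving from the highest basis element down gives g = 1 + (1/12)sin 2x
check: K g = -(1/3)sin 2x
so K g − 2·g = -2 - (1/2)sin 2x = f ✓


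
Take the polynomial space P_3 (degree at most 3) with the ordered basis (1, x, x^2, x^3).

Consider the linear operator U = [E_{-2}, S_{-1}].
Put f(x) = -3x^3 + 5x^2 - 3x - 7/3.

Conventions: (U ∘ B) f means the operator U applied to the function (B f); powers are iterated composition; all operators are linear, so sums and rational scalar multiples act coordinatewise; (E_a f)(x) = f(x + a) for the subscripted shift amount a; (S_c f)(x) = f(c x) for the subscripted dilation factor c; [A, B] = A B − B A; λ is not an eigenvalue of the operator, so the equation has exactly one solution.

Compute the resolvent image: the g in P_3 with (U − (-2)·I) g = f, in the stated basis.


write g with unknown coordinates in the stated basis and equate coefficients in (U − (-2)·I) g = f
solving from the highest basis element down gives g = -(3/2)x^3 + (23/2)x^2 + (89/2)x - 469/6
check: U g = -18x^2 - 92x + 154
so U g − (-2)·g = -3x^3 + 5x^2 - 3x - 7/3 = f ✓

the result is g(x) = -(3/2)x^3 + (23/2)x^2 + (89/2)x - 469/6


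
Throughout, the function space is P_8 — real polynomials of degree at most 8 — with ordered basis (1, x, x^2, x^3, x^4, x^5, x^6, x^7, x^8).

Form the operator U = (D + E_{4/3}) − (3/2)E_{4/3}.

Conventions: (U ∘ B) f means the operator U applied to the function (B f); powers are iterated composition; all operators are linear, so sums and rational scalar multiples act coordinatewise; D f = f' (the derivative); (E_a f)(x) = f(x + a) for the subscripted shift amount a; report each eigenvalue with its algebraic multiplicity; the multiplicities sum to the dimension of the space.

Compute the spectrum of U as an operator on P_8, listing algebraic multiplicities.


λ = -1/2 (multiplicity 9)

image of 1: -1/2
image of x: -(1/2)x + 1/3
image of x^2: -(1/2)x^2 + (2/3)x - 8/9
image of x^3: -(1/2)x^3 + x^2 - (8/3)x - 32/27
image of x^4: -(1/2)x^4 + (4/3)x^3 - (16/3)x^2 - (128/27)x - 128/81
image of x^5: -(1/2)x^5 + (5/3)x^4 - (80/9)x^3 - (320/27)x^2 - (640/81)x - 512/243
image of x^6: -(1/2)x^6 + 2x^5 - (40/3)x^4 - (640/27)x^3 - (640/27)x^2 - (1024/81)x - 2048/729
image of x^7: -(1/2)x^7 + (7/3)x^6 - (56/3)x^5 - (1120/27)x^4 - (4480/81)x^3 - (3584/81)x^2 - (14336/729)x - 8192/2187
image of x^8: -(1/2)x^8 + (8/3)x^7 - (224/9)x^6 - (1792/27)x^5 - (8960/81)x^4 - (28672/243)x^3 - (57344/729)x^2 - (65536/2187)x - 32768/6561
the matrix is upper triangular; its diagonal is (-1/2, -1/2, -1/2, -1/2, -1/2, -1/2, -1/2, -1/2, -1/2)
for a triangular matrix the eigenvalues are the diagonal entries, with algebraic multiplicity their repetition count


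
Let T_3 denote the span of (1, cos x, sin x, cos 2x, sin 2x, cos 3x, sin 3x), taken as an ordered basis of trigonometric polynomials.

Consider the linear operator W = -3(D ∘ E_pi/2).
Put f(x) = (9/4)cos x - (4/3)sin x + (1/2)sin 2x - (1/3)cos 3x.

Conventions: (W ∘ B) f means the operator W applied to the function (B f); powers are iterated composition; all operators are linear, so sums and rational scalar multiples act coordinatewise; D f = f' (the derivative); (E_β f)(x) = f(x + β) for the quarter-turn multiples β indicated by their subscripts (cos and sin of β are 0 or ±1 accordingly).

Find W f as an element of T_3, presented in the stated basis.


E_pi/2 f = -(4/3)cos x - (9/4)sin x - (1/2)sin 2x - (1/3)sin 3x
D E_pi/2 f = -(9/4)cos x + (4/3)sin x - cos 2x - cos 3x
(-3(D ∘ E_pi/2)) f = (27/4)cos x - 4sin x + 3cos 2x + 3cos 3x

the image equals g(x) = (27/4)cos x - 4sin x + 3cos 2x + 3cos 3x


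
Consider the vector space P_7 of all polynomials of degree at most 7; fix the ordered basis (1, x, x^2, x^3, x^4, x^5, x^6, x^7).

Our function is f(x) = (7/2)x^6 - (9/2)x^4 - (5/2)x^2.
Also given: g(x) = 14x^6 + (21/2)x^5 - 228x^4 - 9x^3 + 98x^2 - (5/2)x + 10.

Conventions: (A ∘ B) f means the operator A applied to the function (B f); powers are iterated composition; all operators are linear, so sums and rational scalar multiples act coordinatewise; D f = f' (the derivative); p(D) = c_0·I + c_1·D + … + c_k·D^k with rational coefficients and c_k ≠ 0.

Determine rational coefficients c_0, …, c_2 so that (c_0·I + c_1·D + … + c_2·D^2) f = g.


c_0 = 4, c_1 = 1/2, c_2 = -2

D^0 f = (7/2)x^6 - (9/2)x^4 - (5/2)x^2
D^1 f = 21x^5 - 18x^3 - 5x
D^2 f = 105x^4 - 54x^2 - 5
matching coefficients of g against c_0 f + c_1 Df + … from the top degree down determines the c_i
solution: c_0 = 4, c_1 = 1/2, c_2 = -2


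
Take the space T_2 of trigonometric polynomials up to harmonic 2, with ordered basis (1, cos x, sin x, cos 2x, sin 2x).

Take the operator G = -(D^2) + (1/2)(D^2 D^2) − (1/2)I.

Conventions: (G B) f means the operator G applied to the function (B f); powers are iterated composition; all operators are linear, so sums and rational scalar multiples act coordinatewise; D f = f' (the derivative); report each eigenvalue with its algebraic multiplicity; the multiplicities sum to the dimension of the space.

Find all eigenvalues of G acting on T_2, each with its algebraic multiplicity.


image of 1: -1/2
image of cos x: cos x
image of sin x: sin x
image of cos 2x: (23/2)cos 2x
image of sin 2x: (23/2)sin 2x
the matrix is diagonal; its diagonal is (-1/2, 1, 1, 23/2, 23/2)
for a triangular matrix the eigenvalues are the diagonal entries, with algebraic multiplicity their repetition count

λ = -1/2 (multiplicity 1), λ = 1 (multiplicity 2), λ = 23/2 (multiplicity 2)


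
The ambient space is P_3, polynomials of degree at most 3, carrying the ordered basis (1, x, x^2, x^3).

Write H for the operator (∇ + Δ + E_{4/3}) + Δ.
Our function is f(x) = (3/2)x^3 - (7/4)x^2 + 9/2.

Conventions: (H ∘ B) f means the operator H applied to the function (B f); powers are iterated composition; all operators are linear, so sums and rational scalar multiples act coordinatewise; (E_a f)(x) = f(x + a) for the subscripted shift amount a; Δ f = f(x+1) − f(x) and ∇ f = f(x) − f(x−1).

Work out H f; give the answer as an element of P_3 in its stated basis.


the image equals g(x) = (3/2)x^3 + (71/4)x^2 - (8/3)x + 277/36

∇ f = (9/2)x^2 - 8x + 13/4
Δ f = (9/2)x^2 + x - 1/4
E_{4/3} f = (3/2)x^3 + (17/4)x^2 + (10/3)x + 89/18
(∇ + Δ + E_{4/3}) f = (3/2)x^3 + (53/4)x^2 - (11/3)x + 143/18
Δ f = (9/2)x^2 + x - 1/4
((∇ + Δ + E_{4/3}) + Δ) f = (3/2)x^3 + (71/4)x^2 - (8/3)x + 277/36


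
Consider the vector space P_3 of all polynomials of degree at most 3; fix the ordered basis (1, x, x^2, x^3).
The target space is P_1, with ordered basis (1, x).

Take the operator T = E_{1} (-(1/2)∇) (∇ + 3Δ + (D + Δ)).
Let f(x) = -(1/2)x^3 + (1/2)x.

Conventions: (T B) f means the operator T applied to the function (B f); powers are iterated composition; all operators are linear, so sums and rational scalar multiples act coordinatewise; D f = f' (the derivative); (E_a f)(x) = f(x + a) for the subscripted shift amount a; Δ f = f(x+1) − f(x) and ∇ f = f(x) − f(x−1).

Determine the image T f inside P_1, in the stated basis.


∇ f = -(3/2)x^2 + (3/2)x
Δ f = -(3/2)x^2 - (3/2)x
(3Δ) f = -(9/2)x^2 - (9/2)x
D f = -(3/2)x^2 + 1/2
Δ f = -(3/2)x^2 - (3/2)x
(D + Δ) f = -3x^2 - (3/2)x + 1/2
(∇ + 3Δ + (D + Δ)) f = -9x^2 - (9/2)x + 1/2
∇ (∇ + 3Δ + (D + Δ)) f = -18x + 9/2
(-(1/2)∇) (∇ + 3Δ + (D + Δ)) f = 9x - 9/4
E_{1} (-(1/2)∇) (∇ + 3Δ + (D + Δ)) f = 9x + 27/4

the image equals g(x) = 9x + 27/4


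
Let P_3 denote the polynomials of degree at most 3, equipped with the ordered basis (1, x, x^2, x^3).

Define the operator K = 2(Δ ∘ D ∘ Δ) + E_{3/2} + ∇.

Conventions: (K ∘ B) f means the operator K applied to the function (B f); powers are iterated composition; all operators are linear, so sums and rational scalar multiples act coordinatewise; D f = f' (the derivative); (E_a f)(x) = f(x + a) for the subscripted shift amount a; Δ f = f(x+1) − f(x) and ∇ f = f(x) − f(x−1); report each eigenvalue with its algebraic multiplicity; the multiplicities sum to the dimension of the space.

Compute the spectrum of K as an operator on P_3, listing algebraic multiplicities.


image of 1: 1
image of x: x + 5/2
image of x^2: x^2 + 5x + 5/4
image of x^3: x^3 + (15/2)x^2 + (15/4)x + 131/8
the matrix is upper triangular; its diagonal is (1, 1, 1, 1)
for a triangular matrix the eigenvalues are the diagonal entries, with algebraic multiplicity their repetition count

λ = 1 (multiplicity 4)


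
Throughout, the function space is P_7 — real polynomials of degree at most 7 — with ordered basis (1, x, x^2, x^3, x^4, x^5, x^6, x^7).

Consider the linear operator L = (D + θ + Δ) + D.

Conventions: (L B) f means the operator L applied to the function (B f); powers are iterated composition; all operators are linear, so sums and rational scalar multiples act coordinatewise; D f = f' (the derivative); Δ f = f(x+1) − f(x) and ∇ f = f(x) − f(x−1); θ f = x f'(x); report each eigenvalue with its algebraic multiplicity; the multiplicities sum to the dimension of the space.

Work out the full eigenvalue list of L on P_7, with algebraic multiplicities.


λ = 0 (multiplicity 1), λ = 1 (multiplicity 1), λ = 2 (multiplicity 1), λ = 3 (multiplicity 1), λ = 4 (multiplicity 1), λ = 5 (multiplicity 1), λ = 6 (multiplicity 1), λ = 7 (multiplicity 1)

image of 1: 0
image of x: x + 3
image of x^2: 2x^2 + 6x + 1
image of x^3: 3x^3 + 9x^2 + 3x + 1
image of x^4: 4x^4 + 12x^3 + 6x^2 + 4x + 1
image of x^5: 5x^5 + 15x^4 + 10x^3 + 10x^2 + 5x + 1
image of x^6: 6x^6 + 18x^5 + 15x^4 + 20x^3 + 15x^2 + 6x + 1
image of x^7: 7x^7 + 21x^6 + 21x^5 + 35x^4 + 35x^3 + 21x^2 + 7x + 1
the matrix is upper triangular; its diagonal is (0, 1, 2, 3, 4, 5, 6, 7)
for a triangular matrix the eigenvalues are the diagonal entries, with algebraic multiplicity their repetition count


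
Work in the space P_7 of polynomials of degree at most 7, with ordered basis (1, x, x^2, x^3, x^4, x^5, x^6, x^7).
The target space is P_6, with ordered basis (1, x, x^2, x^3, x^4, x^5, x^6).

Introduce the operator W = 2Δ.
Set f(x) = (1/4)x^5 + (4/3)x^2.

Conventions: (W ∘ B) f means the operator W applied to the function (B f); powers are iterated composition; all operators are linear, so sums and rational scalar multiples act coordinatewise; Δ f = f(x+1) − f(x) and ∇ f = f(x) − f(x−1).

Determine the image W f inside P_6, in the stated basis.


Δ f = (5/4)x^4 + (5/2)x^3 + (5/2)x^2 + (47/12)x + 19/12
(2Δ) f = (5/2)x^4 + 5x^3 + 5x^2 + (47/6)x + 19/6

g(x) = (5/2)x^4 + 5x^3 + 5x^2 + (47/6)x + 19/6


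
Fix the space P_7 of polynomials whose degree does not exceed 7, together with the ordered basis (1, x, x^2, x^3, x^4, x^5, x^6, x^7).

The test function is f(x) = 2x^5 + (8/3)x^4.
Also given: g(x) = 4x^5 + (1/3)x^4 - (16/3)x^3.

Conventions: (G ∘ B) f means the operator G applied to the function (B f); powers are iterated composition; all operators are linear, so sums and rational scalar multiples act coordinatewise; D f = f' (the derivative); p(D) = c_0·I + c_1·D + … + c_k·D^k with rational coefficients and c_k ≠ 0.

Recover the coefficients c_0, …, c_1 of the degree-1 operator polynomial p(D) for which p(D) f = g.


c_0 = 2, c_1 = -1/2

D^0 f = 2x^5 + (8/3)x^4
D^1 f = 10x^4 + (32/3)x^3
matching coefficients of g against c_0 f + c_1 Df + … from the top degree down determines the c_i
solution: c_0 = 2, c_1 = -1/2


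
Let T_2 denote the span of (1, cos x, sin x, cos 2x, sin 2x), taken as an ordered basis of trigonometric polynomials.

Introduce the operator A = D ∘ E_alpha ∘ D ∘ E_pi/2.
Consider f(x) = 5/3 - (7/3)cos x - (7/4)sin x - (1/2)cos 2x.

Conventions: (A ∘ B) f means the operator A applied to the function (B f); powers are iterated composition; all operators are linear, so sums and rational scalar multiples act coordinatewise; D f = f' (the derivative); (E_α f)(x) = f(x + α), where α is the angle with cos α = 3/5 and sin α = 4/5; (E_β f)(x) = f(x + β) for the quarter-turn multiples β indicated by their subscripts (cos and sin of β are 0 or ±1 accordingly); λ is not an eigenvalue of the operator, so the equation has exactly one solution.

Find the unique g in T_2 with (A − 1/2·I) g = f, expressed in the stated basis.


the result is g(x) = -10/3 - (35/9)cos x + (35/18)sin x + (9/193)cos 2x - (64/579)sin 2x

write g with unknown coordinates in the stated basis and equate coefficients in (A − 1/2·I) g = f
solving from the highest basis element down gives g = -10/3 - (35/9)cos x + (35/18)sin x + (9/193)cos 2x - (64/579)sin 2x
check: A g = -(77/18)cos x - (7/9)sin x - (92/193)cos 2x - (32/579)sin 2x
so A g − 1/2·g = 5/3 - (7/3)cos x - (7/4)sin x - (1/2)cos 2x = f ✓


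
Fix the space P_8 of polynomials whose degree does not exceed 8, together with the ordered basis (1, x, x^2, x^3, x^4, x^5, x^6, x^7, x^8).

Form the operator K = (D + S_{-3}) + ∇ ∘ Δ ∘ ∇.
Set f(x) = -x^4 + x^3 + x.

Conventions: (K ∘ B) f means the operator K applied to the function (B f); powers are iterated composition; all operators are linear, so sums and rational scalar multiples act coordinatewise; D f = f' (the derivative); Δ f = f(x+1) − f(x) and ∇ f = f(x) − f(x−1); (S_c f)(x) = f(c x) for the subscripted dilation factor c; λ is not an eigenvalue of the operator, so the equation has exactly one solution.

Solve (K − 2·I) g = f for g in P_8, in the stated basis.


the result is g(x) = -(1/79)x^4 - (83/2291)x^3 + (249/16037)x^2 - (20411/80185)x - 25661/80185

write g with unknown coordinates in the stated basis and equate coefficients in (K − 2·I) g = f
solving from the highest basis element down gives g = -(1/79)x^4 - (83/2291)x^3 + (249/16037)x^2 - (20411/80185)x - 25661/80185
check: K g = -(81/79)x^4 + (2125/2291)x^3 + (498/16037)x^2 + (39363/80185)x - 51322/80185
so K g − 2·g = -x^4 + x^3 + x = f ✓


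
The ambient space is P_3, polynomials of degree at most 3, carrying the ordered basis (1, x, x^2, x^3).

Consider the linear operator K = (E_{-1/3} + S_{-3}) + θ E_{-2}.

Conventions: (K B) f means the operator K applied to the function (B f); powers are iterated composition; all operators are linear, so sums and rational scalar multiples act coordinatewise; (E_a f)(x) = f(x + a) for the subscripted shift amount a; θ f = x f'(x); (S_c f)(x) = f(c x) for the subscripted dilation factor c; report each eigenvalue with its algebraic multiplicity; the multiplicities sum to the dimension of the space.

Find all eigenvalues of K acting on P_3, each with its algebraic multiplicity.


image of 1: 2
image of x: -x - 1/3
image of x^2: 12x^2 - (14/3)x + 1/9
image of x^3: -23x^3 - 13x^2 + (37/3)x - 1/27
the matrix is upper triangular; its diagonal is (2, -1, 12, -23)
for a triangular matrix the eigenvalues are the diagonal entries, with algebraic multiplicity their repetition count

λ = -23 (multiplicity 1), λ = -1 (multiplicity 1), λ = 2 (multiplicity 1), λ = 12 (multiplicity 1)


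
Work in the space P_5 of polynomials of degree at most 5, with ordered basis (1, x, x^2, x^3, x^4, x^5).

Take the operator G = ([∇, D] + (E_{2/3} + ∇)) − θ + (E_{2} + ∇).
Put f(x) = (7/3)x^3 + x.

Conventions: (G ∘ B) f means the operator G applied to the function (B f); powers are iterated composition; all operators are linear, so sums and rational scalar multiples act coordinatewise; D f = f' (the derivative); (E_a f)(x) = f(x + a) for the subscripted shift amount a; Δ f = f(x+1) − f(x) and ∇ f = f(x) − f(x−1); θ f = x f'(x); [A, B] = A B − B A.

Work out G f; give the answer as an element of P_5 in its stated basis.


the result is g(x) = -(7/3)x^3 + (98/3)x^2 + (163/9)x + 2324/81

D f = 7x^2 + 1
∇ D f = 14x - 7
∇ f = 7x^2 - 7x + 10/3
D ∇ f = 14x - 7
[∇, D] f = 0
E_{2/3} f = (7/3)x^3 + (14/3)x^2 + (37/9)x + 110/81
∇ f = 7x^2 - 7x + 10/3
(E_{2/3} + ∇) f = (7/3)x^3 + (35/3)x^2 - (26/9)x + 380/81
([∇, D] + (E_{2/3} + ∇)) f = (7/3)x^3 + (35/3)x^2 - (26/9)x + 380/81
θ f = 7x^3 + x
(-θ) f = -7x^3 - x
E_{2} f = (7/3)x^3 + 14x^2 + 29x + 62/3
∇ f = 7x^2 - 7x + 10/3
(E_{2} + ∇) f = (7/3)x^3 + 21x^2 + 22x + 24
(([∇, D] + (E_{2/3} + ∇)) − θ + (E_{2} + ∇)) f = -(7/3)x^3 + (98/3)x^2 + (163/9)x + 2324/81


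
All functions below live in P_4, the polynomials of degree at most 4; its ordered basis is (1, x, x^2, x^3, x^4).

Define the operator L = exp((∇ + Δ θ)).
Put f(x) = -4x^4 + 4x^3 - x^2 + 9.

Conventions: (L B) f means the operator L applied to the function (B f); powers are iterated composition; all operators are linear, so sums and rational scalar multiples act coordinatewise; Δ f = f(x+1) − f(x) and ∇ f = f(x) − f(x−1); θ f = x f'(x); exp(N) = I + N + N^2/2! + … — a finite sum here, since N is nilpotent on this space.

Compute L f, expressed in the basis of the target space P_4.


order-1 term: -80x^3 - 24x^2 - 62x + 3
order-2 term: -480x^2 - 312x - 234
order-3 term: -960x - 368
order-4 term: -480
the series for exp((∇ + Δ θ)) f terminates at order 4
exp((∇ + Δ θ)) f = -4x^4 - 76x^3 - 505x^2 - 1334x - 1070

g(x) = -4x^4 - 76x^3 - 505x^2 - 1334x - 1070


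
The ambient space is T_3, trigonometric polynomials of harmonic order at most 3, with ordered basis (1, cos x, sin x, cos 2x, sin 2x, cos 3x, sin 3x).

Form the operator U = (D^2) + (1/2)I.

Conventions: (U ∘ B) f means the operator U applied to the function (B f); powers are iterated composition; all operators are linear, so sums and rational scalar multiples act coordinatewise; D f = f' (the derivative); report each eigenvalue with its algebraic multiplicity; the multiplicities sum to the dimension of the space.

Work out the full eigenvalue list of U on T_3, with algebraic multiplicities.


λ = -17/2 (multiplicity 2), λ = -7/2 (multiplicity 2), λ = -1/2 (multiplicity 2), λ = 1/2 (multiplicity 1)

image of 1: 1/2
image of cos x: -(1/2)cos x
image of sin x: -(1/2)sin x
image of cos 2x: -(7/2)cos 2x
image of sin 2x: -(7/2)sin 2x
image of cos 3x: -(17/2)cos 3x
image of sin 3x: -(17/2)sin 3x
the matrix is diagonal; its diagonal is (1/2, -1/2, -1/2, -7/2, -7/2, -17/2, -17/2)
for a triangular matrix the eigenvalues are the diagonal entries, with algebraic multiplicity their repetition count


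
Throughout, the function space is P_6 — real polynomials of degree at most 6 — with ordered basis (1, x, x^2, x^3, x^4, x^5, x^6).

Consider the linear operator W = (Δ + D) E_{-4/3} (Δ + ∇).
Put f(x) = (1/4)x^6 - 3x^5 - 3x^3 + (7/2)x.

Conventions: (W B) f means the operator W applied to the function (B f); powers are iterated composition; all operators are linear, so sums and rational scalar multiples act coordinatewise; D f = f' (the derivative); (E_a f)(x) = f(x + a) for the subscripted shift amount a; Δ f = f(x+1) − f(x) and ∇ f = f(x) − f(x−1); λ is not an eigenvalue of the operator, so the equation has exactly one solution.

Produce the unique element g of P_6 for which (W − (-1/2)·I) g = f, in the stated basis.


the result is g(x) = (1/2)x^6 - 6x^5 - 120x^4 + 1474x^3 + 7240x^2 - (808085/9)x - 641476/27

write g with unknown coordinates in the stated basis and equate coefficients in (W − (-1/2)·I) g = f
solving from the highest basis element down gives g = (1/2)x^6 - 6x^5 - 120x^4 + 1474x^3 + 7240x^2 - (808085/9)x - 641476/27
check: W g = 60x^4 - 740x^3 - 3620x^2 + (404074/9)x + 320738/27
so W g − (-1/2)·g = (1/4)x^6 - 3x^5 - 3x^3 + (7/2)x = f ✓
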